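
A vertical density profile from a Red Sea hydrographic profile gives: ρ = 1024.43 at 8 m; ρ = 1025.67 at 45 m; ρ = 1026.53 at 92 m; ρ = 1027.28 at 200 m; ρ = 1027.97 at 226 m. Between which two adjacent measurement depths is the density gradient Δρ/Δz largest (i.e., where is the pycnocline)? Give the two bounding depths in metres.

8–45 m

Compute the density gradient over each adjacent pair:
  8–45 m: Δρ/Δz = 1.24/37 = 0.034 kg m⁻⁴
  45–92 m: Δρ/Δz = 0.86/47 = 0.018 kg m⁻⁴
  92–200 m: Δρ/Δz = 0.75/108 = 6.9 × 10⁻³ kg m⁻⁴
  200–226 m: Δρ/Δz = 0.69/26 = 0.027 kg m⁻⁴
The largest gradient is in the 8–45 m interval — the pycnocline.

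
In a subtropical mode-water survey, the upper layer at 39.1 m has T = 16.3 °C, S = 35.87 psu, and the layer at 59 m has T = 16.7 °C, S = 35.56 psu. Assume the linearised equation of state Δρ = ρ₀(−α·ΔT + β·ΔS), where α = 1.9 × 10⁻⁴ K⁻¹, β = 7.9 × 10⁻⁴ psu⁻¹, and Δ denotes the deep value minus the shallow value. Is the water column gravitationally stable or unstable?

unstable

ΔT = 16.7 − 16.3 = +0.4 K and ΔS = 35.56 − 35.87 = -0.31 psu (deep − shallow).
−αΔT = -7.60 × 10⁻⁵; βΔS = -2.449 × 10⁻⁴; sum Δρ/ρ₀ = -3.209 × 10⁻⁴.
Δρ/ρ₀ < 0, so Δρ < 0: deeper water is lighter → statically unstable; the column would overturn.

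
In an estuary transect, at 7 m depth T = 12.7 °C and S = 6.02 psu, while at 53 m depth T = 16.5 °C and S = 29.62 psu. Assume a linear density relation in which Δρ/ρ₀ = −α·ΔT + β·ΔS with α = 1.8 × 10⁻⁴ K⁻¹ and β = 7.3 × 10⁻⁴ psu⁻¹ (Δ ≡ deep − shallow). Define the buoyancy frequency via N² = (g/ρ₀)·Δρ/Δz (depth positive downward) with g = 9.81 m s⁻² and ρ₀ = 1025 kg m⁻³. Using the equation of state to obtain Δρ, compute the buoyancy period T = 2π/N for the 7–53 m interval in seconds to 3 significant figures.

ΔT = +3.8 K, ΔS = +23.60 psu (deep − shallow).
Δρ/ρ₀ = −αΔT + βΔS = -6.84 × 10⁻⁴ + 0.017228 = 0.016544, so Δρ ≈ 16.96 kg m⁻³.
N² = (g/ρ₀)·Δρ/Δz = g·(Δρ/ρ₀)/Δz = 9.81 × 0.016544 / 46 = 3.5282 × 10⁻³ s⁻².
N = √(3.5282 × 10⁻³) = 0.059399 rad s⁻¹ → T = 2π/N = 105.78 s ≈ 106 s.

106 s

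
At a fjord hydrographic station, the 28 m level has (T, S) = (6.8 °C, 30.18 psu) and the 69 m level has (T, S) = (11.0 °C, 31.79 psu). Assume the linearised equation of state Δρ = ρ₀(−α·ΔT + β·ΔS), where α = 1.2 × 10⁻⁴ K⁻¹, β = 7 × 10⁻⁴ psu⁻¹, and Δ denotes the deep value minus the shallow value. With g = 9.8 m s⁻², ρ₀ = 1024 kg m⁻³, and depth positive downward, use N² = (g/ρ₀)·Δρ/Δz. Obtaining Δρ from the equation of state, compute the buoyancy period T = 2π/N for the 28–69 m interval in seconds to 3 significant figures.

515 s

ΔT = +4.2 K, ΔS = +1.61 psu (deep − shallow).
Δρ/ρ₀ = −αΔT + βΔS = -5.04 × 10⁻⁴ + 1.127 × 10⁻³ = 6.23 × 10⁻⁴, so Δρ ≈ 0.6380 kg m⁻³.
N² = (g/ρ₀)·Δρ/Δz = g·(Δρ/ρ₀)/Δz = 9.8 × 6.23 × 10⁻⁴ / 41 = 1.4891 × 10⁻⁴ s⁻².
N = √(1.4891 × 10⁻⁴) = 0.012203 rad s⁻¹ → T = 2π/N = 514.89 s ≈ 515 s.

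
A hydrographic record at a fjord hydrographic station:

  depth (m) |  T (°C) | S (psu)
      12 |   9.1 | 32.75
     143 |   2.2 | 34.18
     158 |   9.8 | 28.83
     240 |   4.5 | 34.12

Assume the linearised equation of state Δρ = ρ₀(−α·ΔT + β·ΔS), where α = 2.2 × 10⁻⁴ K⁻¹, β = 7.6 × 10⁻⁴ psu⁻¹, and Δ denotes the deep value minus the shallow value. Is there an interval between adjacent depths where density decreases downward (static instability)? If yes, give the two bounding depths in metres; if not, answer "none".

Evaluate Δρ/ρ₀ = −αΔT + βΔS across each adjacent pair:
  12–143 m: −αΔT+βΔS = −(2.2 × 10⁻⁴)(-6.9)+(7.6 × 10⁻⁴)(+1.43) = 2.6 × 10⁻³ → stable
  143–158 m: −αΔT+βΔS = −(2.2 × 10⁻⁴)(+7.6)+(7.6 × 10⁻⁴)(-5.35) = -5.7 × 10⁻³ → UNSTABLE
  158–240 m: −αΔT+βΔS = −(2.2 × 10⁻⁴)(-5.3)+(7.6 × 10⁻⁴)(+5.29) = 5.2 × 10⁻³ → stable
The 143–158 m interval has Δρ < 0: lighter water underlies denser water.

143–158 m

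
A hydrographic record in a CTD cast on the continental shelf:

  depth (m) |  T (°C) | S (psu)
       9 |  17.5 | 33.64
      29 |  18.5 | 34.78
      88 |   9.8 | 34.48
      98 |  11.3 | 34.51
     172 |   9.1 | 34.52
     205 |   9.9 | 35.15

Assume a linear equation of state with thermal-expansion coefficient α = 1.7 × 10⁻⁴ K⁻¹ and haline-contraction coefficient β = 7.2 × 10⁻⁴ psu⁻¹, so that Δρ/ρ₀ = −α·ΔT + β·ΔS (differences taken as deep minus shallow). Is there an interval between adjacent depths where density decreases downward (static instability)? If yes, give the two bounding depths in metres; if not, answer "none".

Evaluate Δρ/ρ₀ = −αΔT + βΔS across each adjacent pair:
  9–29 m: −αΔT+βΔS = −(1.7 × 10⁻⁴)(+1.0)+(7.2 × 10⁻⁴)(+1.14) = 6.5 × 10⁻⁴ → stable
  29–88 m: −αΔT+βΔS = −(1.7 × 10⁻⁴)(-8.7)+(7.2 × 10⁻⁴)(-0.30) = 1.3 × 10⁻³ → stable
  88–98 m: −αΔT+βΔS = −(1.7 × 10⁻⁴)(+1.5)+(7.2 × 10⁻⁴)(+0.03) = -2.3 × 10⁻⁴ → UNSTABLE
  98–172 m: −αΔT+βΔS = −(1.7 × 10⁻⁴)(-2.2)+(7.2 × 10⁻⁴)(+0.01) = 3.8 × 10⁻⁴ → stable
  172–205 m: −αΔT+βΔS = −(1.7 × 10⁻⁴)(+0.8)+(7.2 × 10⁻⁴)(+0.63) = 3.2 × 10⁻⁴ → stable
The 88–98 m interval has Δρ < 0: lighter water underlies denser water.

88–98 m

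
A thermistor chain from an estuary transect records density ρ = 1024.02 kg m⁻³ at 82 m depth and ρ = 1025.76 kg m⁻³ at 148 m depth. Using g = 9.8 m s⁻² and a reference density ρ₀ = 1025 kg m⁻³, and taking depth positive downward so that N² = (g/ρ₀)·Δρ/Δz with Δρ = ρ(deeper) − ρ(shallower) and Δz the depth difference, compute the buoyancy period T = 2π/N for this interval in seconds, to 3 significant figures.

396 s

Δρ = 1025.76 − 1024.02 = 1.74 kg m⁻³ over Δz = 148 − 82 = 66 m.
N² = (9.8/1025) × (1.74/66) = 2.5206 × 10⁻⁴ s⁻².
N = √(2.5206 × 10⁻⁴) = 0.015876 rad s⁻¹, so T = 2π/N = 395.77 s ≈ 396 s.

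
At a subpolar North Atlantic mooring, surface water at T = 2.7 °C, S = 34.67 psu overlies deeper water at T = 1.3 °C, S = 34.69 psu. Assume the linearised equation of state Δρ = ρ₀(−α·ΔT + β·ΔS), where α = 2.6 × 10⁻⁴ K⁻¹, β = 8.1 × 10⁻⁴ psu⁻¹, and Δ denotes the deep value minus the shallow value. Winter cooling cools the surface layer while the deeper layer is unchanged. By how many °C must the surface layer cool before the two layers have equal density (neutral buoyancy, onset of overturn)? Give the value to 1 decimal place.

1.5 °C

Neutral buoyancy requires Δρ = 0, i.e. −α(T_deep − T_surf′) + β(S_deep − S_surf) = 0.
T_surf′ = T_deep − (β/α)·ΔS = 1.3 − (8.1 × 10⁻⁴/2.6 × 10⁻⁴)·(+0.02) = 1.238 °C.
Cooling required: 2.7 − (1.238) = 1.462 °C.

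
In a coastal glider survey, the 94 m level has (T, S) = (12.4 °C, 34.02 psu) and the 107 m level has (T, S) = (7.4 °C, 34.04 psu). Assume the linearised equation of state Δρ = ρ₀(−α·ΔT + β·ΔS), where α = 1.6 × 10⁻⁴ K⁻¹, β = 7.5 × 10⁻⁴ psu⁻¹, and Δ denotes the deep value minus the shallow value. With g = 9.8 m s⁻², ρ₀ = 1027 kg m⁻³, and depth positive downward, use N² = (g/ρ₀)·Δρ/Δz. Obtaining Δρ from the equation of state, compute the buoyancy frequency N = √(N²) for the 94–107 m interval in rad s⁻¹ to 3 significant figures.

ΔT = -5.0 K, ΔS = +0.02 psu (deep − shallow).
Δρ/ρ₀ = −αΔT + βΔS = 8.00 × 10⁻⁴ + 1.50 × 10⁻⁵ = 8.15 × 10⁻⁴, so Δρ ≈ 0.8370 kg m⁻³.
N² = (g/ρ₀)·Δρ/Δz = g·(Δρ/ρ₀)/Δz = 9.8 × 8.15 × 10⁻⁴ / 13 = 6.1438 × 10⁻⁴ s⁻².
N = √(6.1438 × 10⁻⁴) = 0.024787 rad s⁻¹ ≈ 0.0248 rad s⁻¹.

0.0248 rad s⁻¹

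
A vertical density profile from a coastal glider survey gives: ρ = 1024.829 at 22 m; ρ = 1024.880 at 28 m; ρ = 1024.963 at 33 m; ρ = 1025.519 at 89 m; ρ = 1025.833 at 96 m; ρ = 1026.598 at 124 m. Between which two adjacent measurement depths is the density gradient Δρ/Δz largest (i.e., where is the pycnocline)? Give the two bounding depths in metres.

89–96 m

Compute the density gradient over each adjacent pair:
  22–28 m: Δρ/Δz = 0.051/6 = 8.5 × 10⁻³ kg m⁻⁴
  28–33 m: Δρ/Δz = 0.083/5 = 0.017 kg m⁻⁴
  33–89 m: Δρ/Δz = 0.556/56 = 9.9 × 10⁻³ kg m⁻⁴
  89–96 m: Δρ/Δz = 0.314/7 = 0.045 kg m⁻⁴
  96–124 m: Δρ/Δz = 0.765/28 = 0.027 kg m⁻⁴
The largest gradient is in the 89–96 m interval — the pycnocline.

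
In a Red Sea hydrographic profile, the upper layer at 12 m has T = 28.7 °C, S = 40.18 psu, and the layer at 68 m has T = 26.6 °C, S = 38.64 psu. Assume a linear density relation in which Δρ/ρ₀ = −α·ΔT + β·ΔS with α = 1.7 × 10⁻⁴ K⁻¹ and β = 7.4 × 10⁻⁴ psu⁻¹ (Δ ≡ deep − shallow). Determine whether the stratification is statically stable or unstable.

ΔT = 26.6 − 28.7 = -2.1 K and ΔS = 38.64 − 40.18 = -1.54 psu (deep − shallow).
−αΔT = 3.57 × 10⁻⁴; βΔS = -1.1396 × 10⁻³; sum Δρ/ρ₀ = -7.826 × 10⁻⁴.
Δρ/ρ₀ < 0, so Δρ < 0: deeper water is lighter → statically unstable; the column would overturn.

unstable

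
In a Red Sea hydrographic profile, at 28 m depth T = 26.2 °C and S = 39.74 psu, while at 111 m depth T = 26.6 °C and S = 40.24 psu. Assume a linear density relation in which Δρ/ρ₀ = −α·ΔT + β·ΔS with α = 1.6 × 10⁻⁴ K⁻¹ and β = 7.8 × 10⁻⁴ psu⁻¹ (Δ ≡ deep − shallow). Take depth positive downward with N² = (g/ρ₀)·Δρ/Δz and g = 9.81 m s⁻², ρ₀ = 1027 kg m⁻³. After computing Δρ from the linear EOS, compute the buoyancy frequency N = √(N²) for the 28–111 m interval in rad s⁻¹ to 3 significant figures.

ΔT = +0.4 K, ΔS = +0.50 psu (deep − shallow).
Δρ/ρ₀ = −αΔT + βΔS = -6.40 × 10⁻⁵ + 3.90 × 10⁻⁴ = 3.26 × 10⁻⁴, so Δρ ≈ 0.3348 kg m⁻³.
N² = (g/ρ₀)·Δρ/Δz = g·(Δρ/ρ₀)/Δz = 9.81 × 3.26 × 10⁻⁴ / 83 = 3.8531 × 10⁻⁵ s⁻².
N = √(3.8531 × 10⁻⁵) = 6.2073 × 10⁻³ rad s⁻¹ ≈ 6.21 × 10⁻³ rad s⁻¹.

6.21 × 10⁻³ rad s⁻¹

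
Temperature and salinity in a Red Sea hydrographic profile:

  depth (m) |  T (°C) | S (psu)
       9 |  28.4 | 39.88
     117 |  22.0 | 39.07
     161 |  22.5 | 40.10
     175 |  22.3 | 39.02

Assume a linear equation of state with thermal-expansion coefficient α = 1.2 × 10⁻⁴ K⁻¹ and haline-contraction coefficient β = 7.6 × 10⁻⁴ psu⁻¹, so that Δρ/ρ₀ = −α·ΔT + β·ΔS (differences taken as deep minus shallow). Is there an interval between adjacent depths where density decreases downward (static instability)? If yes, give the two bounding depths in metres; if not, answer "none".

161–175 m

Evaluate Δρ/ρ₀ = −αΔT + βΔS across each adjacent pair:
  9–117 m: −αΔT+βΔS = −(1.2 × 10⁻⁴)(-6.4)+(7.6 × 10⁻⁴)(-0.81) = 1.5 × 10⁻⁴ → stable
  117–161 m: −αΔT+βΔS = −(1.2 × 10⁻⁴)(+0.5)+(7.6 × 10⁻⁴)(+1.03) = 7.2 × 10⁻⁴ → stable
  161–175 m: −αΔT+βΔS = −(1.2 × 10⁻⁴)(-0.2)+(7.6 × 10⁻⁴)(-1.08) = -8.0 × 10⁻⁴ → UNSTABLE
The 161–175 m interval has Δρ < 0: lighter water underlies denser water.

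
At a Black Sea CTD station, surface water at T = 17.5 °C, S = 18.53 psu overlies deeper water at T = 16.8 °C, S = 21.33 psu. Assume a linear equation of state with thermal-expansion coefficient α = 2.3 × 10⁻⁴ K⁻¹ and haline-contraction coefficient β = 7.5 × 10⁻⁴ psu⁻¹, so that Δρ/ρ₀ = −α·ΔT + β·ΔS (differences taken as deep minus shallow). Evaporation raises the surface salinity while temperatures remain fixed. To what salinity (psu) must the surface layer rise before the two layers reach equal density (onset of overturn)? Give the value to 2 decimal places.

21.54 psu

Neutral buoyancy requires −α(T_deep − T_surf) + β(S_deep − S_surf′) = 0.
S_surf′ = S_deep − (α/β)·ΔT = 21.33 − (2.3 × 10⁻⁴/7.5 × 10⁻⁴)·(-0.7) = 21.5447 psu.
Increase required: 21.5447 − 18.53 = 3.0147 psu.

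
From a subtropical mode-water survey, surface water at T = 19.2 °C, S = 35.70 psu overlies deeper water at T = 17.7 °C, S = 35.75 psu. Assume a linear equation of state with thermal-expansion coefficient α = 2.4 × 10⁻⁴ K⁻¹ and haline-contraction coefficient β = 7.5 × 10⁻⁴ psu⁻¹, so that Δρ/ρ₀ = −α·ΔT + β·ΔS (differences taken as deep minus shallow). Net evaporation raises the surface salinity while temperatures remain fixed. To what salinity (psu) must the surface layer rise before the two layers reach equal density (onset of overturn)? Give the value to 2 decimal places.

Neutral buoyancy requires −α(T_deep − T_surf) + β(S_deep − S_surf′) = 0.
S_surf′ = S_deep − (α/β)·ΔT = 35.75 − (2.4 × 10⁻⁴/7.5 × 10⁻⁴)·(-1.5) = 36.2300 psu.
Increase required: 36.2300 − 35.70 = 0.5300 psu.

36.23 psu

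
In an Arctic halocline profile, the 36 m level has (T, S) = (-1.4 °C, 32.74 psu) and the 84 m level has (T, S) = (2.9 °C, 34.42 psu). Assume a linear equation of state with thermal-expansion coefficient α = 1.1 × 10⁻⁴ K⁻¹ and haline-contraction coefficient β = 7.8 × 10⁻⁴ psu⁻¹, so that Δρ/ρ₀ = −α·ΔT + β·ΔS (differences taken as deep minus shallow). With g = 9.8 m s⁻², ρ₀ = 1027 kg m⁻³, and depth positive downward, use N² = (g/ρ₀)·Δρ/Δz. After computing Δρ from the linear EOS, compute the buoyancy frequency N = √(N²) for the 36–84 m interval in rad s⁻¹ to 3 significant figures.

ΔT = +4.3 K, ΔS = +1.68 psu (deep − shallow).
Δρ/ρ₀ = −αΔT + βΔS = -4.73 × 10⁻⁴ + 1.3104 × 10⁻³ = 8.374 × 10⁻⁴, so Δρ ≈ 0.8600 kg m⁻³.
N² = (g/ρ₀)·Δρ/Δz = g·(Δρ/ρ₀)/Δz = 9.8 × 8.374 × 10⁻⁴ / 48 = 1.7097 × 10⁻⁴ s⁻².
N = √(1.7097 × 10⁻⁴) = 0.013076 rad s⁻¹ ≈ 0.0131 rad s⁻¹.

0.0131 rad s⁻¹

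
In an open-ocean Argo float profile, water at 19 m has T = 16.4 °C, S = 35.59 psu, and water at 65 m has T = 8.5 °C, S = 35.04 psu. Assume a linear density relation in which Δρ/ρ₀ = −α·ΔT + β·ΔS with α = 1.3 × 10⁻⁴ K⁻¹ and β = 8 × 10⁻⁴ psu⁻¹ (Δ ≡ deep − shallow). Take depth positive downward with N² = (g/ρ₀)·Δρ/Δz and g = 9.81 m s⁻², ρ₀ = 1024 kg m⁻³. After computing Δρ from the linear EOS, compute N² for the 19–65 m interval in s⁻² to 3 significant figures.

ΔT = -7.9 K, ΔS = -0.55 psu (deep − shallow).
Δρ/ρ₀ = −αΔT + βΔS = 1.027 × 10⁻³ − 4.40 × 10⁻⁴ = 5.87 × 10⁻⁴, so Δρ ≈ 0.6011 kg m⁻³.
N² = (g/ρ₀)·Δρ/Δz = g·(Δρ/ρ₀)/Δz = 9.81 × 5.87 × 10⁻⁴ / 46 = 1.2518 × 10⁻⁴ s⁻² ≈ 1.25 × 10⁻⁴ s⁻².

1.25 × 10⁻⁴ s⁻²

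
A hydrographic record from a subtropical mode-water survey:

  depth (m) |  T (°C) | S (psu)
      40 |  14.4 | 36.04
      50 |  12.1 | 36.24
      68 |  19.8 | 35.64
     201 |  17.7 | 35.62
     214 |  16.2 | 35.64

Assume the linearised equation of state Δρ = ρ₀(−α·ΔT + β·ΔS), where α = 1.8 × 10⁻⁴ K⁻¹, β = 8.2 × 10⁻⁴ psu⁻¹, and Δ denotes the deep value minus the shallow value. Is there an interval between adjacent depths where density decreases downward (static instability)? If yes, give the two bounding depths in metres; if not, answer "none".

Evaluate Δρ/ρ₀ = −αΔT + βΔS across each adjacent pair:
  40–50 m: −αΔT+βΔS = −(1.8 × 10⁻⁴)(-2.3)+(8.2 × 10⁻⁴)(+0.20) = 5.8 × 10⁻⁴ → stable
  50–68 m: −αΔT+βΔS = −(1.8 × 10⁻⁴)(+7.7)+(8.2 × 10⁻⁴)(-0.60) = -1.9 × 10⁻³ → UNSTABLE
  68–201 m: −αΔT+βΔS = −(1.8 × 10⁻⁴)(-2.1)+(8.2 × 10⁻⁴)(-0.02) = 3.6 × 10⁻⁴ → stable
  201–214 m: −αΔT+βΔS = −(1.8 × 10⁻⁴)(-1.5)+(8.2 × 10⁻⁴)(+0.02) = 2.9 × 10⁻⁴ → stable
The 50–68 m interval has Δρ < 0: lighter water underlies denser water.

50–68 m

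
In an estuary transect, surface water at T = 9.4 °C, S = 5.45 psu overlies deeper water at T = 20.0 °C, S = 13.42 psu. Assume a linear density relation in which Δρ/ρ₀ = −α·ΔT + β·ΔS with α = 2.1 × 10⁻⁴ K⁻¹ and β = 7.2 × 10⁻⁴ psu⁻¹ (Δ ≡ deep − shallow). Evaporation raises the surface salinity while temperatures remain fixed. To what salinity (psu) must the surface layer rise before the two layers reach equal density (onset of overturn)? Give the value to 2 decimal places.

Neutral buoyancy requires −α(T_deep − T_surf) + β(S_deep − S_surf′) = 0.
S_surf′ = S_deep − (α/β)·ΔT = 13.42 − (2.1 × 10⁻⁴/7.2 × 10⁻⁴)·(+10.6) = 10.3283 psu.
Increase required: 10.3283 − 5.45 = 4.8783 psu.

10.33 psu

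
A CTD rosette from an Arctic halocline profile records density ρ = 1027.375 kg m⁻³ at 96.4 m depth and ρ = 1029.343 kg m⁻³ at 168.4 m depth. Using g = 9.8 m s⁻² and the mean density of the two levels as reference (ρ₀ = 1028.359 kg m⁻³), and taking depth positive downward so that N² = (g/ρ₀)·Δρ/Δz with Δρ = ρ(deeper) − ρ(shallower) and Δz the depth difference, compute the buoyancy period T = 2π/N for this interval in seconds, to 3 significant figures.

Δρ = 1029.343 − 1027.375 = 1.968 kg m⁻³ over Δz = 168.4 − 96.4 = 72 m.
N² = (9.8/1028.359) × (1.968/72) = 2.6048 × 10⁻⁴ s⁻².
N = √(2.6048 × 10⁻⁴) = 0.016139 rad s⁻¹, so T = 2π/N = 389.32 s ≈ 389 s.

389 s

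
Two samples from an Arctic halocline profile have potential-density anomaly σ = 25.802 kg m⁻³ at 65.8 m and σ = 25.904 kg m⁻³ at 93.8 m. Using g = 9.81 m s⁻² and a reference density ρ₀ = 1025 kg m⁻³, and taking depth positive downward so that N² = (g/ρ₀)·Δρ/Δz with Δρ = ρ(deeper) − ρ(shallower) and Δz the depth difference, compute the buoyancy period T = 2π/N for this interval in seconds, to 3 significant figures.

1.06 × 10³ s

Δρ = 1025.904 − 1025.802 = 0.102 kg m⁻³ over Δz = 93.8 − 65.8 = 28 m.
N² = (9.81/1025) × (0.102/28) = 3.4865 × 10⁻⁵ s⁻².
N = √(3.4865 × 10⁻⁵) = 5.9047 × 10⁻³ rad s⁻¹, so T = 2π/N = 1.0641 × 10³ s ≈ 1.06 × 10³ s.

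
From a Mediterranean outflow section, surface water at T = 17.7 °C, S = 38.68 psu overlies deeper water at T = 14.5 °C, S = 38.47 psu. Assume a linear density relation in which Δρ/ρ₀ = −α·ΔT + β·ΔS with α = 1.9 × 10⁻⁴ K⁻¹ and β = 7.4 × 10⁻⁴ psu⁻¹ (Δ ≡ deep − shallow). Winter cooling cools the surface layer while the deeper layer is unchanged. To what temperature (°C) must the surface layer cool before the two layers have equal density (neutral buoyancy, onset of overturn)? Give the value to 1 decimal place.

15.3 °C

Neutral buoyancy requires Δρ = 0, i.e. −α(T_deep − T_surf′) + β(S_deep − S_surf) = 0.
T_surf′ = T_deep − (β/α)·ΔS = 14.5 − (7.4 × 10⁻⁴/1.9 × 10⁻⁴)·(-0.21) = 15.318 °C.
Cooling required: 17.7 − (15.318) = 2.382 °C.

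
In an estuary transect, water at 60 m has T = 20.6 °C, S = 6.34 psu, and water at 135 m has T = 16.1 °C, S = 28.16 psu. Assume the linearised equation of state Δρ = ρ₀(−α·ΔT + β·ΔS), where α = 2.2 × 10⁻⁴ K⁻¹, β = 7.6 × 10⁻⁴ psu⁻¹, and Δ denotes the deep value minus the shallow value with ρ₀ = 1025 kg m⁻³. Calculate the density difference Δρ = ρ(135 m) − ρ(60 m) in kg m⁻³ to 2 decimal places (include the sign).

ΔT = -4.5 K, ΔS = +21.82 psu (deep − shallow).
Δρ/ρ₀ = −(2.2 × 10⁻⁴)(-4.5) + (7.6 × 10⁻⁴)(+21.82) = 0.0175732.
Δρ = 1025 × (0.0175732) = +18.01 kg m⁻³.
Positive Δρ: denser below, stable.

+18.01 kg m⁻³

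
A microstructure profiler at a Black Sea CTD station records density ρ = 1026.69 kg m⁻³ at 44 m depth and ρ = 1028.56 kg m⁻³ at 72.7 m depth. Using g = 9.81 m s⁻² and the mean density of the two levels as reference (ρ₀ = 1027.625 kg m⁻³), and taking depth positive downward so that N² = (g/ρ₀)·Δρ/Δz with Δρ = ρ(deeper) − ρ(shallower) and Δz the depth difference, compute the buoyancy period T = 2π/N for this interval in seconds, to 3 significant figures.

252 s

Δρ = 1028.56 − 1026.69 = 1.87 kg m⁻³ over Δz = 72.7 − 44 = 28.7 m.
N² = (9.81/1027.625) × (1.87/28.7) = 6.2201 × 10⁻⁴ s⁻².
N = √(6.2201 × 10⁻⁴) = 0.024940 rad s⁻¹, so T = 2π/N = 251.93 s ≈ 252 s.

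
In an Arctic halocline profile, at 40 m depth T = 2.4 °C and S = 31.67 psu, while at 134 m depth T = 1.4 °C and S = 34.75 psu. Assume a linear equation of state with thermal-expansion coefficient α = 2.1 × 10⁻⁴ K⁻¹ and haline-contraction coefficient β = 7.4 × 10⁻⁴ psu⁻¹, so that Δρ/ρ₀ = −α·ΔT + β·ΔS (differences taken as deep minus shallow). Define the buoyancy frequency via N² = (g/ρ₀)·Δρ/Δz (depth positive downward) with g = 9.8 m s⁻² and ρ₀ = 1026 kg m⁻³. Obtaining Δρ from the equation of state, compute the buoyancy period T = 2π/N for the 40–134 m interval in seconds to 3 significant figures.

ΔT = -1.0 K, ΔS = +3.08 psu (deep − shallow).
Δρ/ρ₀ = −αΔT + βΔS = 2.10 × 10⁻⁴ + 2.2792 × 10⁻³ = 2.4892 × 10⁻³, so Δρ ≈ 2.554 kg m⁻³.
N² = (g/ρ₀)·Δρ/Δz = g·(Δρ/ρ₀)/Δz = 9.8 × 2.4892 × 10⁻³ / 94 = 2.5951 × 10⁻⁴ s⁻².
N = √(2.5951 × 10⁻⁴) = 0.016109 rad s⁻¹ → T = 2π/N = 390.04 s ≈ 390 s.

390 s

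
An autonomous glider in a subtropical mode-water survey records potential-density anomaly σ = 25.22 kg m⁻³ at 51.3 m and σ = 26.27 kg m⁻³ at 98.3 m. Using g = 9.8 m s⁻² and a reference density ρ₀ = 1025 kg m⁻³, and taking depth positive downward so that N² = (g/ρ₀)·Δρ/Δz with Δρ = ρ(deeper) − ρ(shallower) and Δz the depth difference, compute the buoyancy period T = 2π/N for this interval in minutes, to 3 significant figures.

7.17 min

Δρ = 1026.27 − 1025.22 = 1.05 kg m⁻³ over Δz = 98.3 − 51.3 = 47 m.
N² = (9.8/1025) × (1.05/47) = 2.1360 × 10⁻⁴ s⁻².
N = √(2.1360 × 10⁻⁴) = 0.014615 rad s⁻¹, so T = 2π/N = 429.91 s = 7.1652 min ≈ 7.17 min.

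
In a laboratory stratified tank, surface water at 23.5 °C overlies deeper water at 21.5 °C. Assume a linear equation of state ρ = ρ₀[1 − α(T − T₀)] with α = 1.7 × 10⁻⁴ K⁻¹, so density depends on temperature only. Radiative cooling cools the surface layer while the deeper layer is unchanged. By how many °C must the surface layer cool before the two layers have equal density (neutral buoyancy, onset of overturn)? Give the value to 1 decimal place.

With temperature the only control, equal density requires T_surf′ = T_deep.
T_surf′ = 21.5 °C.
Cooling required: 23.5 − 21.5 = 2.0 °C.

2.0 °C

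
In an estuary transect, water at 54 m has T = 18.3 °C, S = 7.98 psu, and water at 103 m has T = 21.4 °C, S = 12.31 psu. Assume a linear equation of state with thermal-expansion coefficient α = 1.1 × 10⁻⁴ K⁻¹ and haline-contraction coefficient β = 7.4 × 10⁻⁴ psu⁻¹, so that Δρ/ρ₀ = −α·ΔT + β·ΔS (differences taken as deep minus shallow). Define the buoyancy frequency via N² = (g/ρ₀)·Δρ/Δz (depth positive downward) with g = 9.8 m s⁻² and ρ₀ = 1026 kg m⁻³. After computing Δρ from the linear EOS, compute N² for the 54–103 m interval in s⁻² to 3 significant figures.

5.73 × 10⁻⁴ s⁻²

ΔT = +3.1 K, ΔS = +4.33 psu (deep − shallow).
Δρ/ρ₀ = −αΔT + βΔS = -3.41 × 10⁻⁴ + 3.2042 × 10⁻³ = 2.8632 × 10⁻³, so Δρ ≈ 2.938 kg m⁻³.
N² = (g/ρ₀)·Δρ/Δz = g·(Δρ/ρ₀)/Δz = 9.8 × 2.8632 × 10⁻³ / 49 = 5.7264 × 10⁻⁴ s⁻² ≈ 5.73 × 10⁻⁴ s⁻².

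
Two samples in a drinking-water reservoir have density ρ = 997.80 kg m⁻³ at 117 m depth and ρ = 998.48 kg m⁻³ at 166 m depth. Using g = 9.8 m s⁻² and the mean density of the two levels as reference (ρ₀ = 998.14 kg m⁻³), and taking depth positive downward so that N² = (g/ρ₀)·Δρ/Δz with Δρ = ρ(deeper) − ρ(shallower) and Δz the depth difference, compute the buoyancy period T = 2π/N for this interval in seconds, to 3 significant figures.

Δρ = 998.48 − 997.80 = 0.68 kg m⁻³ over Δz = 166 − 117 = 49 m.
N² = (9.8/998.14) × (0.68/49) = 1.3625 × 10⁻⁴ s⁻².
N = √(1.3625 × 10⁻⁴) = 0.011673 rad s⁻¹, so T = 2π/N = 538.27 s ≈ 538 s.

538 s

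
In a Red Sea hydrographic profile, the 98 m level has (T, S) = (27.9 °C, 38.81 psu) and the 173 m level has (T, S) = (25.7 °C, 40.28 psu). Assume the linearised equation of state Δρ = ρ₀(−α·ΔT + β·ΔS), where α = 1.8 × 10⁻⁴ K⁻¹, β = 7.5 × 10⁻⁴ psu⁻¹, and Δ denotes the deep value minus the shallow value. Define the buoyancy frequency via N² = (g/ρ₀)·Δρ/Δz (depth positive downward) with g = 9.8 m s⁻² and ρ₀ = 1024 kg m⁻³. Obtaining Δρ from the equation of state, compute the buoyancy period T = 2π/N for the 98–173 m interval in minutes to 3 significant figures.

7.48 min

ΔT = -2.2 K, ΔS = +1.47 psu (deep − shallow).
Δρ/ρ₀ = −αΔT + βΔS = 3.96 × 10⁻⁴ + 1.1025 × 10⁻³ = 1.4985 × 10⁻³, so Δρ ≈ 1.534 kg m⁻³.
N² = (g/ρ₀)·Δρ/Δz = g·(Δρ/ρ₀)/Δz = 9.8 × 1.4985 × 10⁻³ / 75 = 1.9580 × 10⁻⁴ s⁻².
N = √(1.9580 × 10⁻⁴) = 0.013993 rad s⁻¹ → T = 2π/N = 449.02 s = 7.4837 min ≈ 7.48 min.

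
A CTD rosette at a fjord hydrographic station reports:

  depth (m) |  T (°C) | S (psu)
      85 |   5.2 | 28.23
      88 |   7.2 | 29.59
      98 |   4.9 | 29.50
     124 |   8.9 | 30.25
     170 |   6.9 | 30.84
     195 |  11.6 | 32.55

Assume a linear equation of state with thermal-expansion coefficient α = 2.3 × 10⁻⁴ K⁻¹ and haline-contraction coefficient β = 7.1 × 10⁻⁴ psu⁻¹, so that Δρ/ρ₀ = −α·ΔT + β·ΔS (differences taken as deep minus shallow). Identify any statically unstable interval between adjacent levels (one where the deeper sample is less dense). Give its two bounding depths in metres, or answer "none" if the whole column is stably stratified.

98–124 m

Evaluate Δρ/ρ₀ = −αΔT + βΔS across each adjacent pair:
  85–88 m: −αΔT+βΔS = −(2.3 × 10⁻⁴)(+2.0)+(7.1 × 10⁻⁴)(+1.36) = 5.1 × 10⁻⁴ → stable
  88–98 m: −αΔT+βΔS = −(2.3 × 10⁻⁴)(-2.3)+(7.1 × 10⁻⁴)(-0.09) = 4.7 × 10⁻⁴ → stable
  98–124 m: −αΔT+βΔS = −(2.3 × 10⁻⁴)(+4.0)+(7.1 × 10⁻⁴)(+0.75) = -3.9 × 10⁻⁴ → UNSTABLE
  124–170 m: −αΔT+βΔS = −(2.3 × 10⁻⁴)(-2.0)+(7.1 × 10⁻⁴)(+0.59) = 8.8 × 10⁻⁴ → stable
  170–195 m: −αΔT+βΔS = −(2.3 × 10⁻⁴)(+4.7)+(7.1 × 10⁻⁴)(+1.71) = 1.3 × 10⁻⁴ → stable
The 98–124 m interval has Δρ < 0: lighter water underlies denser water.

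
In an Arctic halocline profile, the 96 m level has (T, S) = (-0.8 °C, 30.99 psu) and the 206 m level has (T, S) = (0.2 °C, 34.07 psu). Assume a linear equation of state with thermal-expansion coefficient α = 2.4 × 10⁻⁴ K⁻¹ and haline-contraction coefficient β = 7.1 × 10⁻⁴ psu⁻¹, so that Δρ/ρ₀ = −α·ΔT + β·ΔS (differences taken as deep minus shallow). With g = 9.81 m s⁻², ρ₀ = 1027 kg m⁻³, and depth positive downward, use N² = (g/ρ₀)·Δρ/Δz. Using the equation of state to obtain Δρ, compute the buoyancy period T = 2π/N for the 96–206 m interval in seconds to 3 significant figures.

477 s

ΔT = +1.0 K, ΔS = +3.08 psu (deep − shallow).
Δρ/ρ₀ = −αΔT + βΔS = -2.40 × 10⁻⁴ + 2.1868 × 10⁻³ = 1.9468 × 10⁻³, so Δρ ≈ 1.999 kg m⁻³.
N² = (g/ρ₀)·Δρ/Δz = g·(Δρ/ρ₀)/Δz = 9.81 × 1.9468 × 10⁻³ / 110 = 1.7362 × 10⁻⁴ s⁻².
N = √(1.7362 × 10⁻⁴) = 0.013176 rad s⁻¹ → T = 2π/N = 476.87 s ≈ 477 s.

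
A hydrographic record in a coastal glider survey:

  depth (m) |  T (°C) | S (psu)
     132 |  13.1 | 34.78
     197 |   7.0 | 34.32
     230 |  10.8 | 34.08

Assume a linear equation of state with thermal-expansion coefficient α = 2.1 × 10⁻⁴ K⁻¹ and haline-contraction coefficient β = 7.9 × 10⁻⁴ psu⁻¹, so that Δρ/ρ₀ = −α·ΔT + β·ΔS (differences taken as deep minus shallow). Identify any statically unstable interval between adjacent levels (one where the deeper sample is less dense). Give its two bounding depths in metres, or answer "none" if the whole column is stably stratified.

197–230 m

Evaluate Δρ/ρ₀ = −αΔT + βΔS across each adjacent pair:
  132–197 m: −αΔT+βΔS = −(2.1 × 10⁻⁴)(-6.1)+(7.9 × 10⁻⁴)(-0.46) = 9.2 × 10⁻⁴ → stable
  197–230 m: −αΔT+βΔS = −(2.1 × 10⁻⁴)(+3.8)+(7.9 × 10⁻⁴)(-0.24) = -9.9 × 10⁻⁴ → UNSTABLE
The 197–230 m interval has Δρ < 0: lighter water underlies denser water.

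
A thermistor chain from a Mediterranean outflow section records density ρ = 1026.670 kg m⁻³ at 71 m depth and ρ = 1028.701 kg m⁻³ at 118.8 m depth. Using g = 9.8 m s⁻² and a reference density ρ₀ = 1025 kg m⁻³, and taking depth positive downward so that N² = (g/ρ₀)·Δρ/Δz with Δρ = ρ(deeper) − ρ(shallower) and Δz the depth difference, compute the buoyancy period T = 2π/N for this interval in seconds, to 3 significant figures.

Δρ = 1028.701 − 1026.670 = 2.031 kg m⁻³ over Δz = 118.8 − 71 = 47.8 m.
N² = (9.8/1025) × (2.031/47.8) = 4.0624 × 10⁻⁴ s⁻².
N = √(4.0624 × 10⁻⁴) = 0.020155 rad s⁻¹, so T = 2π/N = 311.74 s ≈ 312 s.

312 s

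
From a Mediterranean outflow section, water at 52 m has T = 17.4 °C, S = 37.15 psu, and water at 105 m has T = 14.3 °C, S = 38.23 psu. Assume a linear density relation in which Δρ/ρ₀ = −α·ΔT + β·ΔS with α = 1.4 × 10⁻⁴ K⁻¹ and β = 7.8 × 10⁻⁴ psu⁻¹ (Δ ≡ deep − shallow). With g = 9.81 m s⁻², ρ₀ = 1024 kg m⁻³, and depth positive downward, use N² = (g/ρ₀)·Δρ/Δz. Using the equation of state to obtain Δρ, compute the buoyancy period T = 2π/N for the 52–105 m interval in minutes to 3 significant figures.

6.81 min

ΔT = -3.1 K, ΔS = +1.08 psu (deep − shallow).
Δρ/ρ₀ = −αΔT + βΔS = 4.34 × 10⁻⁴ + 8.424 × 10⁻⁴ = 1.2764 × 10⁻³, so Δρ ≈ 1.307 kg m⁻³.
N² = (g/ρ₀)·Δρ/Δz = g·(Δρ/ρ₀)/Δz = 9.81 × 1.2764 × 10⁻³ / 53 = 2.3625 × 10⁻⁴ s⁻².
N = √(2.3625 × 10⁻⁴) = 0.015370 rad s⁻¹ → T = 2π/N = 408.80 s = 6.8133 min ≈ 6.81 min.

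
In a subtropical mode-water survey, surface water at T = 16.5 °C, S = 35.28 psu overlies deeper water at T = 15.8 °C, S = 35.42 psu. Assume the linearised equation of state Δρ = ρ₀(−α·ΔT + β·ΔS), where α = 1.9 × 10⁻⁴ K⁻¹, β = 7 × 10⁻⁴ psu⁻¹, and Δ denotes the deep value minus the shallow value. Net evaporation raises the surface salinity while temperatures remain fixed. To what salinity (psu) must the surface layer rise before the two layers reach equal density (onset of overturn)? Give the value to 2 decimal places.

Neutral buoyancy requires −α(T_deep − T_surf) + β(S_deep − S_surf′) = 0.
S_surf′ = S_deep − (α/β)·ΔT = 35.42 − (1.9 × 10⁻⁴/7 × 10⁻⁴)·(-0.7) = 35.6100 psu.
Increase required: 35.6100 − 35.28 = 0.3300 psu.

35.61 psu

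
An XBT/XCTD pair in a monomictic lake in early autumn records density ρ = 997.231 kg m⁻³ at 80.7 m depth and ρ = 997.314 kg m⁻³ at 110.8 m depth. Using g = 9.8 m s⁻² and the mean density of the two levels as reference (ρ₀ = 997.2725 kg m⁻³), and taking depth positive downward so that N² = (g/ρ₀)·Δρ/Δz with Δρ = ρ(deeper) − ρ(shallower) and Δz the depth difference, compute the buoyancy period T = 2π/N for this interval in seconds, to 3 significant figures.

Δρ = 997.314 − 997.231 = 0.083 kg m⁻³ over Δz = 110.8 − 80.7 = 30.1 m.
N² = (9.8/997.2725) × (0.083/30.1) = 2.7097 × 10⁻⁵ s⁻².
N = √(2.7097 × 10⁻⁵) = 5.2055 × 10⁻³ rad s⁻¹, so T = 2π/N = 1.2070 × 10³ s ≈ 1.21 × 10³ s.

1.21 × 10³ s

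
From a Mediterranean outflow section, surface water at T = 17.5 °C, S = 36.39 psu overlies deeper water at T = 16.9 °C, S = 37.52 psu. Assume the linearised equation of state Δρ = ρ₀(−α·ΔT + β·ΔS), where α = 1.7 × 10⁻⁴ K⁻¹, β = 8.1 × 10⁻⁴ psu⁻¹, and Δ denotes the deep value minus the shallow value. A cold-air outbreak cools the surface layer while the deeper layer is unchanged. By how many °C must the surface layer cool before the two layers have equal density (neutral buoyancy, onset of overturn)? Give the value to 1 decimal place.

6.0 °C

Neutral buoyancy requires Δρ = 0, i.e. −α(T_deep − T_surf′) + β(S_deep − S_surf) = 0.
T_surf′ = T_deep − (β/α)·ΔS = 16.9 − (8.1 × 10⁻⁴/1.7 × 10⁻⁴)·(+1.13) = 11.516 °C.
Cooling required: 17.5 − (11.516) = 5.984 °C.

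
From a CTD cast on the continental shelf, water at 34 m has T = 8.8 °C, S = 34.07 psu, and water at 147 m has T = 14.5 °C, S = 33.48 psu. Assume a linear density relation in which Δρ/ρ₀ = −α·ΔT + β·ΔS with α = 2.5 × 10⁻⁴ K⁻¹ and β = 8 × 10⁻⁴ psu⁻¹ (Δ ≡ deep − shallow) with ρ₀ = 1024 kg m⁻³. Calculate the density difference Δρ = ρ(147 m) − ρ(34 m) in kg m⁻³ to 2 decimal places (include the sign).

-1.94 kg m⁻³

ΔT = +5.7 K, ΔS = -0.59 psu (deep − shallow).
Δρ/ρ₀ = −(2.5 × 10⁻⁴)(+5.7) + (8 × 10⁻⁴)(-0.59) = -1.897 × 10⁻³.
Δρ = 1024 × (-1.897 × 10⁻³) = -1.94 kg m⁻³.
Negative Δρ: lighter below, statically unstable.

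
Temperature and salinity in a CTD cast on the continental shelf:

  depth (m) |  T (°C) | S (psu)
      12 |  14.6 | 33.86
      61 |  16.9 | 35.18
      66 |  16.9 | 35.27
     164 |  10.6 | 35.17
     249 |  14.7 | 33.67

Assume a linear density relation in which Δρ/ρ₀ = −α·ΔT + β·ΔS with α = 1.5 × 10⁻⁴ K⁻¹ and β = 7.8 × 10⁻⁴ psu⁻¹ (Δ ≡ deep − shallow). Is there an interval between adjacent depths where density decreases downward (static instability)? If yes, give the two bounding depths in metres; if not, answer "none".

164–249 m

Evaluate Δρ/ρ₀ = −αΔT + βΔS across each adjacent pair:
  12–61 m: −αΔT+βΔS = −(1.5 × 10⁻⁴)(+2.3)+(7.8 × 10⁻⁴)(+1.32) = 6.8 × 10⁻⁴ → stable
  61–66 m: −αΔT+βΔS = −(1.5 × 10⁻⁴)(+0.0)+(7.8 × 10⁻⁴)(+0.09) = 7.0 × 10⁻⁵ → stable
  66–164 m: −αΔT+βΔS = −(1.5 × 10⁻⁴)(-6.3)+(7.8 × 10⁻⁴)(-0.10) = 8.7 × 10⁻⁴ → stable
  164–249 m: −αΔT+βΔS = −(1.5 × 10⁻⁴)(+4.1)+(7.8 × 10⁻⁴)(-1.50) = -1.8 × 10⁻³ → UNSTABLE
The 164–249 m interval has Δρ < 0: lighter water underlies denser water.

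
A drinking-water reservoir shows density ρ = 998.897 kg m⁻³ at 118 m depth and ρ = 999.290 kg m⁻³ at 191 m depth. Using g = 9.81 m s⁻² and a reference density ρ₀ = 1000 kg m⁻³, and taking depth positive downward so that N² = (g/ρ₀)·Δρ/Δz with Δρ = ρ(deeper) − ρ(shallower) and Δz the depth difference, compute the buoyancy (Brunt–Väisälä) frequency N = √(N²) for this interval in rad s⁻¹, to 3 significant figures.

7.27 × 10⁻³ rad s⁻¹

Δρ = 999.290 − 998.897 = 0.393 kg m⁻³ over Δz = 191 − 118 = 73 m.
N² = (9.81/1000) × (0.393/73) = 5.2813 × 10⁻⁵ s⁻².
N = √(5.2813 × 10⁻⁵) = 7.2673 × 10⁻³ rad s⁻¹ ≈ 7.27 × 10⁻³ rad s⁻¹.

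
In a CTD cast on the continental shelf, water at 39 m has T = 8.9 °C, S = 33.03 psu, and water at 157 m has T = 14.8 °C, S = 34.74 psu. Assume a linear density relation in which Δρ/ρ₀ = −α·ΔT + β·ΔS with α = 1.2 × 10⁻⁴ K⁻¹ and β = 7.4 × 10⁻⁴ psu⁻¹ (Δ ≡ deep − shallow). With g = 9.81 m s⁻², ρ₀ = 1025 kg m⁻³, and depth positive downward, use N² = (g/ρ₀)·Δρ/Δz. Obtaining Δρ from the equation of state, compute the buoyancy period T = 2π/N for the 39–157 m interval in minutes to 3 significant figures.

15.4 min

ΔT = +5.9 K, ΔS = +1.71 psu (deep − shallow).
Δρ/ρ₀ = −αΔT + βΔS = -7.08 × 10⁻⁴ + 1.2654 × 10⁻³ = 5.574 × 10⁻⁴, so Δρ ≈ 0.5713 kg m⁻³.
N² = (g/ρ₀)·Δρ/Δz = g·(Δρ/ρ₀)/Δz = 9.81 × 5.574 × 10⁻⁴ / 118 = 4.6340 × 10⁻⁵ s⁻².
N = √(4.6340 × 10⁻⁵) = 6.8073 × 10⁻³ rad s⁻¹ → T = 2π/N = 923.01 s = 15.383 min ≈ 15.4 min.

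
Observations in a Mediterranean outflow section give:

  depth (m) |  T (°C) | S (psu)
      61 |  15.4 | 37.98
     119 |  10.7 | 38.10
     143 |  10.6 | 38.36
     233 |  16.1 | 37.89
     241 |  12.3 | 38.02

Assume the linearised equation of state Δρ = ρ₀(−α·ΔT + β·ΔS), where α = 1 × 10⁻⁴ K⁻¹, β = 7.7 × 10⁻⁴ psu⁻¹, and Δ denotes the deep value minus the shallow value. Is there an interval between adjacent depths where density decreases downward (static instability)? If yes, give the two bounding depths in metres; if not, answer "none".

Evaluate Δρ/ρ₀ = −αΔT + βΔS across each adjacent pair:
  61–119 m: −αΔT+βΔS = −(1 × 10⁻⁴)(-4.7)+(7.7 × 10⁻⁴)(+0.12) = 5.6 × 10⁻⁴ → stable
  119–143 m: −αΔT+βΔS = −(1 × 10⁻⁴)(-0.1)+(7.7 × 10⁻⁴)(+0.26) = 2.1 × 10⁻⁴ → stable
  143–233 m: −αΔT+βΔS = −(1 × 10⁻⁴)(+5.5)+(7.7 × 10⁻⁴)(-0.47) = -9.1 × 10⁻⁴ → UNSTABLE
  233–241 m: −αΔT+βΔS = −(1 × 10⁻⁴)(-3.8)+(7.7 × 10⁻⁴)(+0.13) = 4.8 × 10⁻⁴ → stable
The 143–233 m interval has Δρ < 0: lighter water underlies denser water.

143–233 m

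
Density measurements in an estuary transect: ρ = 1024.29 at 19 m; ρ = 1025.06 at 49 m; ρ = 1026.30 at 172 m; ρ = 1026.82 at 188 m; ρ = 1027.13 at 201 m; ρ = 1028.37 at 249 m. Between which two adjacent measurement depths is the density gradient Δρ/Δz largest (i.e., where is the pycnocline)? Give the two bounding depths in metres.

Compute the density gradient over each adjacent pair:
  19–49 m: Δρ/Δz = 0.77/30 = 0.026 kg m⁻⁴
  49–172 m: Δρ/Δz = 1.24/123 = 0.010 kg m⁻⁴
  172–188 m: Δρ/Δz = 0.52/16 = 0.033 kg m⁻⁴
  188–201 m: Δρ/Δz = 0.31/13 = 0.024 kg m⁻⁴
  201–249 m: Δρ/Δz = 1.24/48 = 0.026 kg m⁻⁴
The largest gradient is in the 172–188 m interval — the pycnocline.

172–188 m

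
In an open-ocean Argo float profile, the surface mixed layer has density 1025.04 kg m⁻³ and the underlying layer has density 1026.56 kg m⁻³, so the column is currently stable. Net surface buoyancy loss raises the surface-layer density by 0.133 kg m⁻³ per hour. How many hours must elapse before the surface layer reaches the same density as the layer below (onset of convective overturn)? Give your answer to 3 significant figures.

Density deficit of the surface layer: 1026.56 − 1025.04 = 1.52 kg m⁻³.
Required change = 1.52 / 0.133 = 11.4 hours.

11.4 hours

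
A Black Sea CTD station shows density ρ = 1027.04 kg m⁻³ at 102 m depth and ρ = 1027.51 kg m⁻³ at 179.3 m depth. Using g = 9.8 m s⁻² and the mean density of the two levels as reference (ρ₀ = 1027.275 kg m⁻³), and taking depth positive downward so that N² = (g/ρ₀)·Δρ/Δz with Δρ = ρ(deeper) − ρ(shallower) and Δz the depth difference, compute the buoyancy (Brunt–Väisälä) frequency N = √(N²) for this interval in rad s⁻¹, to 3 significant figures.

7.62 × 10⁻³ rad s⁻¹

Δρ = 1027.51 − 1027.04 = 0.47 kg m⁻³ over Δz = 179.3 − 102 = 77.3 m.
N² = (9.8/1027.275) × (0.47/77.3) = 5.8004 × 10⁻⁵ s⁻².
N = √(5.8004 × 10⁻⁵) = 7.6160 × 10⁻³ rad s⁻¹ ≈ 7.62 × 10⁻³ rad s⁻¹.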